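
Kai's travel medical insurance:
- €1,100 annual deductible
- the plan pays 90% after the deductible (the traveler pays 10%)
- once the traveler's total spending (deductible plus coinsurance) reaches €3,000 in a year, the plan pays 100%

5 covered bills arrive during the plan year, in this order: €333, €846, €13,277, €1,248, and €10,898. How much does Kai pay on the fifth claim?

€439.60

Claim 1 (€333): all of it applies to the deductible. Cost to traveler: €333. OOP to date €333.
Claim 2 (€846): €767 to deductible, leaving €79; traveler's 10% is €7.90. Traveler pays €774.90; OOP now €1,107.90.
Claim 3 (€13,277): deductible met; 10% of €13,277 = €1,327.70. Cost to traveler: €1,327.70. OOP to date €2,435.60.
Claim 4 (€1,248): deductible met; 10% of €1,248 = €124.80. Traveler owes €124.80 (running OOP €2,560.40).
Claim 5 (€10,898): 10% coinsurance on €10,898 = €1,089.80. OOP would hit €3,650.20 > €3,000, so the cap limits the traveler to €3,000 − €2,560.40 = €439.60.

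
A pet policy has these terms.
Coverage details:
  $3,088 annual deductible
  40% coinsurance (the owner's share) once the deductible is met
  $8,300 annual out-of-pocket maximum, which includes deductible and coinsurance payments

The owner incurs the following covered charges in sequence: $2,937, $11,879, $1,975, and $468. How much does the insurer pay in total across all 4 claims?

Bill 1, $2,937: fully absorbed by the deductible. Owner owes $2,937 (running OOP $2,937). Plan pays $2,937 − $2,937 = $0.
Bill 2, $11,879: deductible takes $151, $11,728 remains; coinsurance $11,728 × 40% = $4,691.20. Owner pays $4,842.20; OOP now $7,779.20. Insurer: $11,879 − $4,842.20 = $7,036.80.
Bill 3, $1,975: 40% coinsurance on $1,975 = $790. OOP would hit $8,569.20 > $8,300, so the cap limits the owner to $8,300 − $7,779.20 = $520.80. Plan pays $1,975 − $520.80 = $1,454.20.
Bill 4, $468: deductible already satisfied, so owner's share is 40% × $468 = $187.20. That would push OOP to $8,487.20, over the $8,300 cap, so owner pays $8,300 − $8,300 = $0. Plan pays $468 − $0 = $468.
Insurer total = bills − owner's total = $17,259 − $8,300 = $8,959.

$8,959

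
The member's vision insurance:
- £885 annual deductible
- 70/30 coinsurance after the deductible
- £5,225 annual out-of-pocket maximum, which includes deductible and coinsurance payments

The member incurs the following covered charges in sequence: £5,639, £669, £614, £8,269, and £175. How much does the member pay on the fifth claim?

£48.20

#1 (£5,639): deductible takes £885, £4,754 remains; coinsurance £4,754 × 30% = £1,426.20. Cost to member: £2,311.20. OOP to date £2,311.20.
#2 (£669): 30% coinsurance on £669 = £200.70. Member owes £200.70 (running OOP £2,511.90).
#3 (£614): deductible already satisfied, so member's share is 30% × £614 = £184.20. Member owes £184.20 (running OOP £2,696.10).
#4 (£8,269): 30% coinsurance on £8,269 = £2,480.70. Member owes £2,480.70 (running OOP £5,176.80).
#5 (£175): 30% coinsurance on £175 = £52.50. Adding that to £5,176.80 gives £5,229.30, past the £5,225 cap; member pays only £5,225 − £5,176.80 = £48.20.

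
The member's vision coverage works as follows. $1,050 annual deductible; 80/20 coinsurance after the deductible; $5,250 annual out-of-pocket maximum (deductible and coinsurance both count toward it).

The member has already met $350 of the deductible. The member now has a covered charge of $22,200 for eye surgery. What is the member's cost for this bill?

Deductible still to meet: $1,050 − $350 = $700.
The remaining $21,500 (= $22,200 − $700) moves to coinsurance.
20% of $21,500 = $4,300 falls to the member.
Member responsibility before any cap: $700 + $4,300 = $5,000.
That would bring total out-of-pocket to $5,350, past the $5,250 cap. The member is capped at $5,250 − $350 = $4,900 on this claim.

$4,900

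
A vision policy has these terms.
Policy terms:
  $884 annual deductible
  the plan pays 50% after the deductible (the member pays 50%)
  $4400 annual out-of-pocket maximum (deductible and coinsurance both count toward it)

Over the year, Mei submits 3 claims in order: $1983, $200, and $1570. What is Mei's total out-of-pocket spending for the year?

Bill 1, $1983: $884 finishes the deductible; $1099 goes to coinsurance; member's 50% is $549.50. Cost to member: $1433.50. OOP to date $1433.50.
Bill 2, $200: deductible met; 50% of $200 = $100. Member pays $100; OOP now $1533.50.
Bill 3, $1570: 50% coinsurance on $1570 = $785. Member pays $785; OOP now $2318.50.
Total paid by the member: $1433.50 + $100 + $785 = $2318.50.

$2318.50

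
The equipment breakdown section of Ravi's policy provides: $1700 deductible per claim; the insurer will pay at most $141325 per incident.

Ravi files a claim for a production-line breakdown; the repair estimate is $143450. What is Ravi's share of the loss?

After the deductible, $143450 − $1700 = $141750 remains.
$141750 exceeds the $141325 limit, so the insurer pays the limit: $141325.
The business owner bears the rest of the original loss: $143450 − $141325 = $2125.

$2125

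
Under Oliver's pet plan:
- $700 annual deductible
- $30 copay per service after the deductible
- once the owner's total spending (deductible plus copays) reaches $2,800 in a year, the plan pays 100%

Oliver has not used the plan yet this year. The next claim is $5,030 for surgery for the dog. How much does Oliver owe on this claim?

Deductible not yet touched, so the first $700 of the bill goes to the deductible.
The remaining $4,330 (= $5,030 − $700) moves to the copay.
Copay on this service: $30.
So the owner owes $700 + $30 = $730 before any cap.
Year-to-date out-of-pocket becomes $0 + $730 = $730, still under the $2,800 maximum, so no cap applies.

$730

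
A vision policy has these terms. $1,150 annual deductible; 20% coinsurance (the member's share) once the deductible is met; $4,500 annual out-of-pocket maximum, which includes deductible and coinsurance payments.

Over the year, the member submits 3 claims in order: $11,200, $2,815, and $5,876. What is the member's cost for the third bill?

$777

Claim 1 — $11,200: deductible takes $1,150, $10,050 remains; member's 20% is $2,010. Member owes $3,160 (running OOP $3,160).
Claim 2 — $2,815: deductible already satisfied, so member's share is 20% × $2,815 = $563. Member owes $563 (running OOP $3,723).
Claim 3 — $5,876: deductible met; 20% of $5,876 = $1,175.20. Adding that to $3,723 gives $4,898.20, past the $4,500 cap; member pays only $4,500 − $3,723 = $777.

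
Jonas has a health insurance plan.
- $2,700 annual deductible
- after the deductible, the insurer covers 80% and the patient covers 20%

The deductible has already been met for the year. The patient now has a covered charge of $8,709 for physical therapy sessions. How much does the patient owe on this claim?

$1,741.80

The deductible is already satisfied, so the full bill goes to coinsurance.
Coinsurance: $8,709 × 20% = $1,741.80.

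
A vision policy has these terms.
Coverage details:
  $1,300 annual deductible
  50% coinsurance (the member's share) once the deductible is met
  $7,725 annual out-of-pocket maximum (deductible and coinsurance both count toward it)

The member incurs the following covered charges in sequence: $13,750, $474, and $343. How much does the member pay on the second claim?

$200

Bill 1, $13,750: $1,300 finishes the deductible; $12,450 goes to coinsurance; 50% of $12,450 = $6,225. Member pays $7,525; OOP now $7,525.
Bill 2, $474: deductible already satisfied, so member's share is 50% × $474 = $237. That would push OOP to $7,762, over the $7,725 cap, so member pays $7,725 − $7,525 = $200.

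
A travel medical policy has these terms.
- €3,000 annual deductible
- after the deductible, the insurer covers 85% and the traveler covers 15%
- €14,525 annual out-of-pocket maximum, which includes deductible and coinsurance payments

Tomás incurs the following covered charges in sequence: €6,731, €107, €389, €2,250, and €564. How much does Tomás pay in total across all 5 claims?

€4,056.15

Claim 1 (€6,731): €3,000 finishes the deductible; €3,731 goes to coinsurance; traveler's 15% is €559.65. Traveler pays €3,559.65; OOP now €3,559.65.
Claim 2 (€107): deductible met; 15% of €107 = €16.05. Cost to traveler: €16.05. OOP to date €3,575.70.
Claim 3 (€389): deductible already satisfied, so traveler's share is 15% × €389 = €58.35. Cost to traveler: €58.35. OOP to date €3,634.05.
Claim 4 (€2,250): deductible already satisfied, so traveler's share is 15% × €2,250 = €337.50. Cost to traveler: €337.50. OOP to date €3,971.55.
Claim 5 (€564): deductible already satisfied, so traveler's share is 15% × €564 = €84.60. Cost to traveler: €84.60. OOP to date €4,056.15.
Summing the traveler's payments: €3,559.65 + €16.05 + €58.35 + €337.50 + €84.60 = €4,056.15.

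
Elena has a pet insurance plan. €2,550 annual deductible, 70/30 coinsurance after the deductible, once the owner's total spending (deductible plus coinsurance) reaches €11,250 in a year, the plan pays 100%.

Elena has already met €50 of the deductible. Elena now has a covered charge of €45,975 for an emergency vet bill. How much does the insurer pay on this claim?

Remaining deductible: €2,550 − €50 = €2,500.
The remaining €43,475 (= €45,975 − €2,500) moves to coinsurance.
Owner's 30% share of €43,475 is €13,042.50.
Owner responsibility before any cap: €2,500 + €13,042.50 = €15,542.50.
Year-to-date out-of-pocket would reach €50 + €15,542.50 = €15,592.50, above the €11,250 maximum, so the owner pays only €11,250 − €50 = €11,200.
The plan picks up €45,975 − €11,200 = €34,775.

€34,775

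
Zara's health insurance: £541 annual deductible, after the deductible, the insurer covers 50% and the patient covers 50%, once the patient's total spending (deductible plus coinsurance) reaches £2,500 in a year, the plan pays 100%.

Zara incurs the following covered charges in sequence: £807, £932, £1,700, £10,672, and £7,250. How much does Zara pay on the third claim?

Claim 1 (£807): deductible takes £541, £266 remains; patient's 50% is £133. Cost to patient: £674. OOP to date £674.
Claim 2 (£932): deductible met; 50% of £932 = £466. Patient owes £466 (running OOP £1,140).
Claim 3 (£1,700): 50% coinsurance on £1,700 = £850. Cost to patient: £850. OOP to date £1,990.

£850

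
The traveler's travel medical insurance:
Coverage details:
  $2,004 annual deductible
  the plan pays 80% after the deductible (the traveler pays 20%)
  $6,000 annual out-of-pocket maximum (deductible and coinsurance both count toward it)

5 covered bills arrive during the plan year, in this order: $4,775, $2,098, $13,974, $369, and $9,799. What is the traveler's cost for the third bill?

Bill 1, $4,775: $2,004 to deductible, leaving $2,771; 20% of $2,771 = $554.20. Cost to traveler: $2,558.20. OOP to date $2,558.20.
Bill 2, $2,098: 20% coinsurance on $2,098 = $419.60. Traveler owes $419.60 (running OOP $2,977.80).
Bill 3, $13,974: deductible already satisfied, so traveler's share is 20% × $13,974 = $2,794.80. Traveler pays $2,794.80; OOP now $5,772.60.

$2,794.80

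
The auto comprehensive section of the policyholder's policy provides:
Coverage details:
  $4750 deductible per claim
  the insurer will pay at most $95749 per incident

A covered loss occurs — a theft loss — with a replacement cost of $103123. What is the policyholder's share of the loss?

$7374

Less the $4750 deductible: $103123 − $4750 = $98373.
Since $98373 > $95749, the payout is capped at $95749.
The policyholder bears the rest of the original loss: $103123 − $95749 = $7374.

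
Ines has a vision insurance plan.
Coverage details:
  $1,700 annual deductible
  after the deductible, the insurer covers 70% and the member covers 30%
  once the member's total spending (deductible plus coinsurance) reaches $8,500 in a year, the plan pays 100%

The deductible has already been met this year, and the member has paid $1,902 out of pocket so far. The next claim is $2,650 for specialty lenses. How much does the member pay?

$795

With the deductible met, the entire $2,650 is subject to coinsurance.
30% of $2,650 = $795 falls to the member.
Cumulative spending $1,902 + $795 = $2,697 stays under the $8,500 maximum.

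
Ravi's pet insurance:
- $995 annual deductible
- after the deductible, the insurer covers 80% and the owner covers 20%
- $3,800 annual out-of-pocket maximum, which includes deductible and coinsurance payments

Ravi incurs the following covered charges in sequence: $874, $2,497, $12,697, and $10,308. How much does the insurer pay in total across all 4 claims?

$22,576

Claim 1 ($874): entire amount goes to the deductible. Owner pays $874; OOP now $874. Insurer: $874 − $874 = $0.
Claim 2 ($2,497): $121 to deductible, leaving $2,376; coinsurance $2,376 × 20% = $475.20. Owner pays $596.20; OOP now $1,470.20. Insurer: $2,497 − $596.20 = $1,900.80.
Claim 3 ($12,697): 20% coinsurance on $12,697 = $2,539.40. Adding that to $1,470.20 gives $4,009.60, past the $3,800 cap; owner pays only $3,800 − $1,470.20 = $2,329.80. Insurer: $12,697 − $2,329.80 = $10,367.20.
Claim 4 ($10,308): deductible met; 20% of $10,308 = $2,061.60. Adding that to $3,800 gives $5,861.60, past the $3,800 cap; owner pays only $3,800 − $3,800 = $0. Insurer: $10,308 − $0 = $10,308.
Insurer total: $0 + $1,900.80 + $10,367.20 + $10,308 = $22,576.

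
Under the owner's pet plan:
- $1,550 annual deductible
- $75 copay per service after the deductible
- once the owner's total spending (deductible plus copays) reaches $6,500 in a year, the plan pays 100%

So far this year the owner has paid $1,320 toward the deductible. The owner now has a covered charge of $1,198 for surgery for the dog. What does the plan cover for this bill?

$1,320 of the $1,550 deductible is already met, leaving $230.
After the $230 deductible portion, $1,198 − $230 = $968 is subject to the copay.
Copay on this service: $75.
So the owner owes $230 + $75 = $305 before any cap.
Year-to-date out-of-pocket becomes $1,320 + $305 = $1,625, still under the $6,500 maximum, so no cap applies.
The plan picks up $1,198 − $305 = $893.

$893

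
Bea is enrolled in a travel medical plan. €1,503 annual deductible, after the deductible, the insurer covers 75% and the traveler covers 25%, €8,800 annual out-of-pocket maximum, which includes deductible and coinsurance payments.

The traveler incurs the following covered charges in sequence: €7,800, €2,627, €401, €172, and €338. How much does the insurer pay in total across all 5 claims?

€7,376.25

Bill 1, €7,800: €1,503 to deductible, leaving €6,297; 25% of €6,297 = €1,574.25. Traveler owes €3,077.25 (running OOP €3,077.25). Insurer: €7,800 − €3,077.25 = €4,722.75.
Bill 2, €2,627: 25% coinsurance on €2,627 = €656.75. Traveler owes €656.75 (running OOP €3,734). Insurer: €2,627 − €656.75 = €1,970.25.
Bill 3, €401: 25% coinsurance on €401 = €100.25. Cost to traveler: €100.25. OOP to date €3,834.25. Insurer: €401 − €100.25 = €300.75.
Bill 4, €172: deductible met; 25% of €172 = €43. Traveler owes €43 (running OOP €3,877.25). Plan pays €172 − €43 = €129.
Bill 5, €338: deductible met; 25% of €338 = €84.50. Traveler pays €84.50; OOP now €3,961.75. Plan pays €338 − €84.50 = €253.50.
Insurer total = bills − traveler's total = €11,338 − €3,961.75 = €7,376.25.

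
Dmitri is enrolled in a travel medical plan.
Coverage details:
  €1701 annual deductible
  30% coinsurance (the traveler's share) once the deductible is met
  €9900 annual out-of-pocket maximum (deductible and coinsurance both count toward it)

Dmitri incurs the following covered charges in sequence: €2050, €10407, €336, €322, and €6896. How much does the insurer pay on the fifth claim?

Bill 1, €2050: deductible takes €1701, €349 remains; coinsurance €349 × 30% = €104.70. Traveler pays €1805.70; OOP now €1805.70. Plan pays €2050 − €1805.70 = €244.30.
Bill 2, €10407: 30% coinsurance on €10407 = €3122.10. Cost to traveler: €3122.10. OOP to date €4927.80. Plan pays €10407 − €3122.10 = €7284.90.
Bill 3, €336: 30% coinsurance on €336 = €100.80. Traveler owes €100.80 (running OOP €5028.60). Insurer: €336 − €100.80 = €235.20.
Bill 4, €322: deductible met; 30% of €322 = €96.60. Traveler owes €96.60 (running OOP €5125.20). Insurer: €322 − €96.60 = €225.40.
Bill 5, €6896: 30% coinsurance on €6896 = €2068.80. Cost to traveler: €2068.80. OOP to date €7194. Plan pays €6896 − €2068.80 = €4827.20.

€4827.20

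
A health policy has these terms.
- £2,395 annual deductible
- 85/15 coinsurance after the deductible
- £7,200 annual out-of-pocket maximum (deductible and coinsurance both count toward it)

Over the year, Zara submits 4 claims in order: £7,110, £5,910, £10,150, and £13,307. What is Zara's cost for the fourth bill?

£1,688.75

Claim 1 — £7,110: £2,395 finishes the deductible; £4,715 goes to coinsurance; 15% of £4,715 = £707.25. Patient pays £3,102.25; OOP now £3,102.25.
Claim 2 — £5,910: deductible already satisfied, so patient's share is 15% × £5,910 = £886.50. Cost to patient: £886.50. OOP to date £3,988.75.
Claim 3 — £10,150: deductible already satisfied, so patient's share is 15% × £10,150 = £1,522.50. Patient pays £1,522.50; OOP now £5,511.25.
Claim 4 — £13,307: deductible already satisfied, so patient's share is 15% × £13,307 = £1,996.05. OOP would hit £7,507.30 > £7,200, so the cap limits the patient to £7,200 − £5,511.25 = £1,688.75.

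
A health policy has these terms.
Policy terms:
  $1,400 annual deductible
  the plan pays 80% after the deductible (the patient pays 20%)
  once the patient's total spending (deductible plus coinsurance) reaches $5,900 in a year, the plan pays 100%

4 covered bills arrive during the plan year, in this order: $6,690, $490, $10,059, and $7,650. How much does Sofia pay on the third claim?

$2,011.80

Bill 1, $6,690: deductible takes $1,400, $5,290 remains; coinsurance $5,290 × 20% = $1,058. Cost to patient: $2,458. OOP to date $2,458.
Bill 2, $490: deductible already satisfied, so patient's share is 20% × $490 = $98. Patient pays $98; OOP now $2,556.
Bill 3, $10,059: 20% coinsurance on $10,059 = $2,011.80. Patient pays $2,011.80; OOP now $4,567.80.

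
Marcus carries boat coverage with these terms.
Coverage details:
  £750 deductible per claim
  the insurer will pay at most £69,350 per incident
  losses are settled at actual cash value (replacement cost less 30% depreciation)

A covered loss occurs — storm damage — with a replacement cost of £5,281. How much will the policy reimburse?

£2,946.70

Depreciate 30%: the covered value is £5,281 × 0.7 = £3,696.70.
After the deductible, £3,696.70 − £750 = £2,946.70 remains.
£2,946.70 ≤ £69,350, so the limit doesn't bind; insurer pays £2,946.70.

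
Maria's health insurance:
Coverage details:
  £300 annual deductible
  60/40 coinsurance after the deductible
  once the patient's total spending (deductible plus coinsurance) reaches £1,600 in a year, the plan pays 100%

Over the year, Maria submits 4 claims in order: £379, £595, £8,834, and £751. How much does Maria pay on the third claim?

Claim 1 — £379: deductible takes £300, £79 remains; coinsurance £79 × 40% = £31.60. Patient pays £331.60; OOP now £331.60.
Claim 2 — £595: deductible already satisfied, so patient's share is 40% × £595 = £238. Cost to patient: £238. OOP to date £569.60.
Claim 3 — £8,834: deductible already satisfied, so patient's share is 40% × £8,834 = £3,533.60. Adding that to £569.60 gives £4,103.20, past the £1,600 cap; patient pays only £1,600 − £569.60 = £1,030.40.

£1,030.40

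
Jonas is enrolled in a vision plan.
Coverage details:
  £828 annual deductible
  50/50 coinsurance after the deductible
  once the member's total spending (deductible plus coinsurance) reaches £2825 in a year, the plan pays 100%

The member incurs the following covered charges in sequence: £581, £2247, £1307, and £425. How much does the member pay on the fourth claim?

£212.50

#1 (£581): entire amount goes to the deductible. Member pays £581; OOP now £581.
#2 (£2247): £247 to deductible, leaving £2000; coinsurance £2000 × 50% = £1000. Member owes £1247 (running OOP £1828).
#3 (£1307): deductible already satisfied, so member's share is 50% × £1307 = £653.50. Member pays £653.50; OOP now £2481.50.
#4 (£425): deductible already satisfied, so member's share is 50% × £425 = £212.50. Member pays £212.50; OOP now £2694.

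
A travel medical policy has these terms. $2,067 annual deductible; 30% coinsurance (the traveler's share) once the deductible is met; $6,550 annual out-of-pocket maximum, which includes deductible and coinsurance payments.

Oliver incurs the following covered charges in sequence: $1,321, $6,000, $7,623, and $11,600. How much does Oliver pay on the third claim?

$2,286.90

Bill 1, $1,321: all of it applies to the deductible. Cost to traveler: $1,321. OOP to date $1,321.
Bill 2, $6,000: $746 finishes the deductible; $5,254 goes to coinsurance; traveler's 30% is $1,576.20. Cost to traveler: $2,322.20. OOP to date $3,643.20.
Bill 3, $7,623: deductible already satisfied, so traveler's share is 30% × $7,623 = $2,286.90. Cost to traveler: $2,286.90. OOP to date $5,930.10.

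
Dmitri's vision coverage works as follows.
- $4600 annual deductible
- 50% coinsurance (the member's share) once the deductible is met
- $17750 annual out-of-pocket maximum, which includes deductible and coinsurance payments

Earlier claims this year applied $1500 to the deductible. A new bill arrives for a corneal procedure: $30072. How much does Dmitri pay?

$16250

$1500 of the $4600 deductible is already met, leaving $3100.
After the $3100 deductible portion, $30072 − $3100 = $26972 is subject to coinsurance.
50% of $26972 = $13486 falls to the member.
Member responsibility before any cap: $3100 + $13486 = $16586.
Adding $16586 to the $1500 already spent would give $18086, which exceeds the $17750 cap; the member pays just $17750 − $1500 = $16250.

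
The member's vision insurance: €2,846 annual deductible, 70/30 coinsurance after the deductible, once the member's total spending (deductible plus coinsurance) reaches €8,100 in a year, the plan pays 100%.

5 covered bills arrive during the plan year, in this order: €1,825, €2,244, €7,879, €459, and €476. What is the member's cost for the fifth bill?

Claim 1 (€1,825): all of it applies to the deductible. Member pays €1,825; OOP now €1,825.
Claim 2 (€2,244): €1,021 finishes the deductible; €1,223 goes to coinsurance; coinsurance €1,223 × 30% = €366.90. Member pays €1,387.90; OOP now €3,212.90.
Claim 3 (€7,879): 30% coinsurance on €7,879 = €2,363.70. Member owes €2,363.70 (running OOP €5,576.60).
Claim 4 (€459): 30% coinsurance on €459 = €137.70. Cost to member: €137.70. OOP to date €5,714.30.
Claim 5 (€476): 30% coinsurance on €476 = €142.80. Member pays €142.80; OOP now €5,857.10.

€142.80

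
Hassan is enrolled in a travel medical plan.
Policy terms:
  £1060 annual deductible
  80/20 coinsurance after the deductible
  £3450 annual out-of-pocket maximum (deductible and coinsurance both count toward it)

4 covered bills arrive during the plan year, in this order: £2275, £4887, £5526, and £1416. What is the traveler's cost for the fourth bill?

Claim 1 — £2275: £1060 to deductible, leaving £1215; 20% of £1215 = £243. Traveler pays £1303; OOP now £1303.
Claim 2 — £4887: 20% coinsurance on £4887 = £977.40. Cost to traveler: £977.40. OOP to date £2280.40.
Claim 3 — £5526: 20% coinsurance on £5526 = £1105.20. Traveler owes £1105.20 (running OOP £3385.60).
Claim 4 — £1416: deductible met; 20% of £1416 = £283.20. Adding that to £3385.60 gives £3668.80, past the £3450 cap; traveler pays only £3450 − £3385.60 = £64.40.

£64.40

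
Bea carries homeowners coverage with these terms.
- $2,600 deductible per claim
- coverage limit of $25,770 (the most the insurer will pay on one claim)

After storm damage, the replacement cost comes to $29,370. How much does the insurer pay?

$25,770

Subtract the deductible: $29,370 − $2,600 = $26,770.
The $25,770 per-incident cap binds; insurer pays $25,770.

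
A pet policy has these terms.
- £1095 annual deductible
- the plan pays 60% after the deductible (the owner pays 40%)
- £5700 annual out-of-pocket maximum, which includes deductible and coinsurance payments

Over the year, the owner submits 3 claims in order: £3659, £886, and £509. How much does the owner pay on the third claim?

Claim 1 — £3659: £1095 finishes the deductible; £2564 goes to coinsurance; owner's 40% is £1025.60. Owner pays £2120.60; OOP now £2120.60.
Claim 2 — £886: deductible met; 40% of £886 = £354.40. Cost to owner: £354.40. OOP to date £2475.
Claim 3 — £509: 40% coinsurance on £509 = £203.60. Cost to owner: £203.60. OOP to date £2678.60.

£203.60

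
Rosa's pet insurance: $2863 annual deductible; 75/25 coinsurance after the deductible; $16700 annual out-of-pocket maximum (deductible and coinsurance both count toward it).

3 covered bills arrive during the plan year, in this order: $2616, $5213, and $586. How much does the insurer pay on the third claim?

$439.50

Claim 1 — $2616: fully absorbed by the deductible. Owner owes $2616 (running OOP $2616). Insurer: $2616 − $2616 = $0.
Claim 2 — $5213: $247 finishes the deductible; $4966 goes to coinsurance; coinsurance $4966 × 25% = $1241.50. Cost to owner: $1488.50. OOP to date $4104.50. Insurer: $5213 − $1488.50 = $3724.50.
Claim 3 — $586: deductible met; 25% of $586 = $146.50. Owner pays $146.50; OOP now $4251. Insurer: $586 − $146.50 = $439.50.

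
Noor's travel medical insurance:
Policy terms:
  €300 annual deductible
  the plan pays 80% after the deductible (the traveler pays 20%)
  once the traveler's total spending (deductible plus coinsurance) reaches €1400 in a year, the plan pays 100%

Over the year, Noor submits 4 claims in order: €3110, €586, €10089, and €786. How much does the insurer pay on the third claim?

€9668.20

#1 (€3110): €300 finishes the deductible; €2810 goes to coinsurance; traveler's 20% is €562. Traveler owes €862 (running OOP €862). Plan pays €3110 − €862 = €2248.
#2 (€586): 20% coinsurance on €586 = €117.20. Traveler pays €117.20; OOP now €979.20. Plan pays €586 − €117.20 = €468.80.
#3 (€10089): deductible met; 20% of €10089 = €2017.80. That would push OOP to €2997, over the €1400 cap, so traveler pays €1400 − €979.20 = €420.80. Plan pays €10089 − €420.80 = €9668.20.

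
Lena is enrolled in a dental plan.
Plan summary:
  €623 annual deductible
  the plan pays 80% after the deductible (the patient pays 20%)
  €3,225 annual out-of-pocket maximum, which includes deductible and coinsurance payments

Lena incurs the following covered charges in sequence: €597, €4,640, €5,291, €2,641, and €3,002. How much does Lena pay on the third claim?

€1,058.20

Claim 1 — €597: fully absorbed by the deductible. Patient pays €597; OOP now €597.
Claim 2 — €4,640: €26 finishes the deductible; €4,614 goes to coinsurance; 20% of €4,614 = €922.80. Cost to patient: €948.80. OOP to date €1,545.80.
Claim 3 — €5,291: deductible already satisfied, so patient's share is 20% × €5,291 = €1,058.20. Patient pays €1,058.20; OOP now €2,604.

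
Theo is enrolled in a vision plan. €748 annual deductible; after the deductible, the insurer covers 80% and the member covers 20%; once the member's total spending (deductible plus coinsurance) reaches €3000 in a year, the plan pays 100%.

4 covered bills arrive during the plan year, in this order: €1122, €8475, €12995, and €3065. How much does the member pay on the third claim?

#1 (€1122): €748 to deductible, leaving €374; member's 20% is €74.80. Member owes €822.80 (running OOP €822.80).
#2 (€8475): 20% coinsurance on €8475 = €1695. Member pays €1695; OOP now €2517.80.
#3 (€12995): deductible met; 20% of €12995 = €2599. That would push OOP to €5116.80, over the €3000 cap, so member pays €3000 − €2517.80 = €482.20.

€482.20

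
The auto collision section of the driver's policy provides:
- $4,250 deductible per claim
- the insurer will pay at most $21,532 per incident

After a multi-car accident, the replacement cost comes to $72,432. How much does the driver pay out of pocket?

$50,900

Subtract the deductible: $72,432 − $4,250 = $68,182.
$68,182 exceeds the $21,532 limit, so the insurer pays the limit: $21,532.
The driver bears the rest of the original loss: $72,432 − $21,532 = $50,900.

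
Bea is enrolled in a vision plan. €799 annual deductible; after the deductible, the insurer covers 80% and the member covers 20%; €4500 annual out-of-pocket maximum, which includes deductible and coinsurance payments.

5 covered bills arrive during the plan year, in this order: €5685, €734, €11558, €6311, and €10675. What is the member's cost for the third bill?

Claim 1 (€5685): deductible takes €799, €4886 remains; coinsurance €4886 × 20% = €977.20. Member pays €1776.20; OOP now €1776.20.
Claim 2 (€734): 20% coinsurance on €734 = €146.80. Member owes €146.80 (running OOP €1923).
Claim 3 (€11558): 20% coinsurance on €11558 = €2311.60. Member pays €2311.60; OOP now €4234.60.

€2311.60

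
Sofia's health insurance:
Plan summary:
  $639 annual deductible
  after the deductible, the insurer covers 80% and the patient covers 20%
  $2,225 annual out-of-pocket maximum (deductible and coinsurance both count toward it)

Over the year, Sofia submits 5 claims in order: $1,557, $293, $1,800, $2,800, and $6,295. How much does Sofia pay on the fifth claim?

Claim 1 ($1,557): deductible takes $639, $918 remains; 20% of $918 = $183.60. Cost to patient: $822.60. OOP to date $822.60.
Claim 2 ($293): 20% coinsurance on $293 = $58.60. Cost to patient: $58.60. OOP to date $881.20.
Claim 3 ($1,800): 20% coinsurance on $1,800 = $360. Patient owes $360 (running OOP $1,241.20).
Claim 4 ($2,800): deductible already satisfied, so patient's share is 20% × $2,800 = $560. Cost to patient: $560. OOP to date $1,801.20.
Claim 5 ($6,295): deductible already satisfied, so patient's share is 20% × $6,295 = $1,259. That would push OOP to $3,060.20, over the $2,225 cap, so patient pays $2,225 − $1,801.20 = $423.80.

$423.80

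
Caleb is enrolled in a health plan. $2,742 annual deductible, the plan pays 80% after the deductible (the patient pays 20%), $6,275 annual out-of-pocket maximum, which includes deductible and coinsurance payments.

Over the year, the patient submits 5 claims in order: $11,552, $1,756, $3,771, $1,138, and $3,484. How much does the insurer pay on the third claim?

$3,016.80

Claim 1 ($11,552): $2,742 finishes the deductible; $8,810 goes to coinsurance; patient's 20% is $1,762. Patient pays $4,504; OOP now $4,504. Plan pays $11,552 − $4,504 = $7,048.
Claim 2 ($1,756): deductible already satisfied, so patient's share is 20% × $1,756 = $351.20. Cost to patient: $351.20. OOP to date $4,855.20. Insurer: $1,756 − $351.20 = $1,404.80.
Claim 3 ($3,771): deductible already satisfied, so patient's share is 20% × $3,771 = $754.20. Cost to patient: $754.20. OOP to date $5,609.40. Plan pays $3,771 − $754.20 = $3,016.80.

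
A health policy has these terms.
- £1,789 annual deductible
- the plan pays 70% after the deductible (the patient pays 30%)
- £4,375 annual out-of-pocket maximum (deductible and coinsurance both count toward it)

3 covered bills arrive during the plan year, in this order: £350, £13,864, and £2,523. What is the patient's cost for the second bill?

£4,025

#1 (£350): all of it applies to the deductible. Patient owes £350 (running OOP £350).
#2 (£13,864): £1,439 to deductible, leaving £12,425; patient's 30% is £3,727.50. Claim cost before the cap: £1,439 + £3,727.50 = £5,166.50. OOP would hit £5,516.50 > £4,375, so the cap limits the patient to £4,375 − £350 = £4,025.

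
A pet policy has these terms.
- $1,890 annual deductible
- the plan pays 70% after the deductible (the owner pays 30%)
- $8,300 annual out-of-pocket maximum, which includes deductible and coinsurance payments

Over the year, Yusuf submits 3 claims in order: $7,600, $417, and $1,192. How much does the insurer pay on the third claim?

Bill 1, $7,600: deductible takes $1,890, $5,710 remains; owner's 30% is $1,713. Cost to owner: $3,603. OOP to date $3,603. Plan pays $7,600 − $3,603 = $3,997.
Bill 2, $417: 30% coinsurance on $417 = $125.10. Owner owes $125.10 (running OOP $3,728.10). Insurer: $417 − $125.10 = $291.90.
Bill 3, $1,192: deductible already satisfied, so owner's share is 30% × $1,192 = $357.60. Owner owes $357.60 (running OOP $4,085.70). Plan pays $1,192 − $357.60 = $834.40.

$834.40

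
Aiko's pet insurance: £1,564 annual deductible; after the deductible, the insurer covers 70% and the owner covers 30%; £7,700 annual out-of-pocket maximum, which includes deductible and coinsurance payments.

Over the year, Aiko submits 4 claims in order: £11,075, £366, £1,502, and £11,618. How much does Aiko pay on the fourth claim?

£2,722.30

Claim 1 — £11,075: £1,564 finishes the deductible; £9,511 goes to coinsurance; owner's 30% is £2,853.30. Owner owes £4,417.30 (running OOP £4,417.30).
Claim 2 — £366: deductible already satisfied, so owner's share is 30% × £366 = £109.80. Owner pays £109.80; OOP now £4,527.10.
Claim 3 — £1,502: 30% coinsurance on £1,502 = £450.60. Owner pays £450.60; OOP now £4,977.70.
Claim 4 — £11,618: deductible already satisfied, so owner's share is 30% × £11,618 = £3,485.40. Adding that to £4,977.70 gives £8,463.10, past the £7,700 cap; owner pays only £7,700 − £4,977.70 = £2,722.30.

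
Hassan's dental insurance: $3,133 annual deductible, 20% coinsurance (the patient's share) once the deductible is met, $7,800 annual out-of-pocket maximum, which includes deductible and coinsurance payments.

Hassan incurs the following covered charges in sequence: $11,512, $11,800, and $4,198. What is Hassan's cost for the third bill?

Claim 1 — $11,512: $3,133 to deductible, leaving $8,379; 20% of $8,379 = $1,675.80. Patient pays $4,808.80; OOP now $4,808.80.
Claim 2 — $11,800: 20% coinsurance on $11,800 = $2,360. Patient owes $2,360 (running OOP $7,168.80).
Claim 3 — $4,198: deductible met; 20% of $4,198 = $839.60. OOP would hit $8,008.40 > $7,800, so the cap limits the patient to $7,800 − $7,168.80 = $631.20.

$631.20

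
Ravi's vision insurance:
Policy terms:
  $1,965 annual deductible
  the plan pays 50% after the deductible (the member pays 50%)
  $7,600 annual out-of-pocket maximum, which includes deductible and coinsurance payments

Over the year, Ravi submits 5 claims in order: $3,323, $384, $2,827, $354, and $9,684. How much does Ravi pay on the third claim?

#1 ($3,323): $1,965 finishes the deductible; $1,358 goes to coinsurance; 50% of $1,358 = $679. Member owes $2,644 (running OOP $2,644).
#2 ($384): 50% coinsurance on $384 = $192. Member pays $192; OOP now $2,836.
#3 ($2,827): deductible already satisfied, so member's share is 50% × $2,827 = $1,413.50. Member owes $1,413.50 (running OOP $4,249.50).

$1,413.50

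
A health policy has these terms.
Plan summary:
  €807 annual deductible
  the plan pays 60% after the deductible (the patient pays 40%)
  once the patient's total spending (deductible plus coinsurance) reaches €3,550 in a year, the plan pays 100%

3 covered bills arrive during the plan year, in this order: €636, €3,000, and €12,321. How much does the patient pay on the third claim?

€1,611.40

Claim 1 — €636: entire amount goes to the deductible. Patient owes €636 (running OOP €636).
Claim 2 — €3,000: deductible takes €171, €2,829 remains; coinsurance €2,829 × 40% = €1,131.60. Patient pays €1,302.60; OOP now €1,938.60.
Claim 3 — €12,321: deductible already satisfied, so patient's share is 40% × €12,321 = €4,928.40. Adding that to €1,938.60 gives €6,867, past the €3,550 cap; patient pays only €3,550 − €1,938.60 = €1,611.40.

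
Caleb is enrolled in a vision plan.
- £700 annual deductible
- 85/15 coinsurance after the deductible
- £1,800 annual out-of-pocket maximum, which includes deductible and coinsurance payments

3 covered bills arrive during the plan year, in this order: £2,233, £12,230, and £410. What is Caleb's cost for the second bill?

£870.05

Bill 1, £2,233: £700 to deductible, leaving £1,533; coinsurance £1,533 × 15% = £229.95. Member owes £929.95 (running OOP £929.95).
Bill 2, £12,230: 15% coinsurance on £12,230 = £1,834.50. Adding that to £929.95 gives £2,764.45, past the £1,800 cap; member pays only £1,800 − £929.95 = £870.05.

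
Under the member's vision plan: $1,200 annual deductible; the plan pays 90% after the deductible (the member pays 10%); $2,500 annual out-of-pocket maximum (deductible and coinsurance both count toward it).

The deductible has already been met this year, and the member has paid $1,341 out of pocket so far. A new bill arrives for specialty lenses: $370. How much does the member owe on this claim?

With the deductible met, the entire $370 is subject to coinsurance.
Coinsurance: $370 × 10% = $37.
Cumulative spending $1,341 + $37 = $1,378 stays under the $2,500 maximum.

$37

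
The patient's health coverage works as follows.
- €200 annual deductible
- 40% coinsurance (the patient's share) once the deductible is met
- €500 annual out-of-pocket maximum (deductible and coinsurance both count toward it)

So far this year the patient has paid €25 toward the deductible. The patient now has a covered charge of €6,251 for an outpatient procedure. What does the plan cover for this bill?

€25 of the €200 deductible is already met, leaving €175.
After the €175 deductible portion, €6,251 − €175 = €6,076 is subject to coinsurance.
40% of €6,076 = €2,430.40 falls to the patient.
Patient responsibility before any cap: €175 + €2,430.40 = €2,605.40.
Year-to-date out-of-pocket would reach €25 + €2,605.40 = €2,630.40, above the €500 maximum, so the patient pays only €500 − €25 = €475.
The insurer covers the remainder: €6,251 − €475 = €5,776.

€5,776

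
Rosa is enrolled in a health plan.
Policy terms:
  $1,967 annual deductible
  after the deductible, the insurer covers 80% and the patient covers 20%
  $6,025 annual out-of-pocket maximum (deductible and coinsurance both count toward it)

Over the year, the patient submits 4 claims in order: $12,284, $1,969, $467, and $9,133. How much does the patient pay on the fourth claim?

Bill 1, $12,284: deductible takes $1,967, $10,317 remains; patient's 20% is $2,063.40. Cost to patient: $4,030.40. OOP to date $4,030.40.
Bill 2, $1,969: deductible met; 20% of $1,969 = $393.80. Cost to patient: $393.80. OOP to date $4,424.20.
Bill 3, $467: 20% coinsurance on $467 = $93.40. Patient pays $93.40; OOP now $4,517.60.
Bill 4, $9,133: deductible already satisfied, so patient's share is 20% × $9,133 = $1,826.60. Adding that to $4,517.60 gives $6,344.20, past the $6,025 cap; patient pays only $6,025 − $4,517.60 = $1,507.40.

$1,507.40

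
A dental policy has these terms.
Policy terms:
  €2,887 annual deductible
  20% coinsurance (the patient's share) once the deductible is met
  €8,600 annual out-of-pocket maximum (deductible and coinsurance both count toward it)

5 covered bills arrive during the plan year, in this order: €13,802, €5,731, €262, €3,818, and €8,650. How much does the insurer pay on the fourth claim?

Bill 1, €13,802: €2,887 finishes the deductible; €10,915 goes to coinsurance; coinsurance €10,915 × 20% = €2,183. Cost to patient: €5,070. OOP to date €5,070. Insurer: €13,802 − €5,070 = €8,732.
Bill 2, €5,731: 20% coinsurance on €5,731 = €1,146.20. Patient pays €1,146.20; OOP now €6,216.20. Insurer: €5,731 − €1,146.20 = €4,584.80.
Bill 3, €262: deductible already satisfied, so patient's share is 20% × €262 = €52.40. Patient pays €52.40; OOP now €6,268.60. Insurer: €262 − €52.40 = €209.60.
Bill 4, €3,818: 20% coinsurance on €3,818 = €763.60. Cost to patient: €763.60. OOP to date €7,032.20. Insurer: €3,818 − €763.60 = €3,054.40.

€3,054.40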